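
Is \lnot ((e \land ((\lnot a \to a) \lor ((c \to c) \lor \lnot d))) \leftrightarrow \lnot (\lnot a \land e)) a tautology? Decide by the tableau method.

Assume the negation and expand:
Initial set: {\lnot \lnot ((e \land ((\lnot a \to a) \lor ((c \to c) \lor \lnot d))) \leftrightarrow \lnot (\lnot a \land e))}.
\lnot \lnot ((e \land ((\lnot a \to a) \lor ((c \to c) \lor \lnot d))) \leftrightarrow \lnot (\lnot a \land e)): β-rule — branch into (e \land ((\lnot a \to a) \lor ((c \to c) \lor \lnot d))), \lnot (\lnot a \land e)  //  \lnot (e \land ((\lnot a \to a) \lor ((c \to c) \lor \lnot d))), \lnot \lnot (\lnot a \land e).
  branch 1 (add (e \land ((\lnot a \to a) \lor ((c \to c) \lor \lnot d))), \lnot (\lnot a \land e)):
    (e \land ((\lnot a \to a) \lor ((c \to c) \lor \lnot d))): α-rule — add e, ((\lnot a \to a) \lor ((c \to c) \lor \lnot d)).
    \lnot (\lnot a \land e): β-rule — branch into \lnot \lnot a  //  \lnot e.
      branch 1.1 (add \lnot \lnot a):
        ((\lnot a \to a) \lor ((c \to c) \lor \lnot d)): β-rule — branch into (\lnot a \to a)  //  ((c \to c) \lor \lnot d).
          branch 1.1.1 (add (\lnot a \to a)):
            (\lnot a \to a): β-rule — branch into \lnot \lnot a  //  a.
              branch 1.1.1.1 (add \lnot \lnot a):
                ○ open, literals {a=1, e=1}.
              branch 1.1.1.2 (add a):
                ○ open, literals {a=1, e=1}.
          branch 1.1.2 (add ((c \to c) \lor \lnot d)):
            ((c \to c) \lor \lnot d): β-rule — branch into (c \to c)  //  \lnot d.
              branch 1.1.2.1 (add (c \to c)):
                (c \to c): β-rule — branch into \lnot c  //  c.
                  branch 1.1.2.1.1 (add \lnot c):
                    ○ open, literals {a=1, c=0, e=1}.
                  branch 1.1.2.1.2 (add c):
                    ○ open, literals {a=1, c=1, e=1}.
              branch 1.1.2.2 (add \lnot d):
                ○ open, literals {a=1, d=0, e=1}.
      branch 1.2 (add \lnot e):
        × closes — contains both e and \lnot e.
  branch 2 (add \lnot (e \land ((\lnot a \to a) \lor ((c \to c) \lor \lnot d))), \lnot \lnot (\lnot a \land e)):
    \lnot \lnot (\lnot a \land e): α-rule — add \lnot a, e.
    \lnot (e \land ((\lnot a \to a) \lor ((c \to c) \lor \lnot d))): β-rule — branch into \lnot e  //  \lnot ((\lnot a \to a) \lor ((c \to c) \lor \lnot d)).
      branch 2.1 (add \lnot e):
        × closes — contains both e and \lnot e.
      branch 2.2 (add \lnot ((\lnot a \to a) \lor ((c \to c) \lor \lnot d))):
        \lnot ((\lnot a \to a) \lor ((c \to c) \lor \lnot d)): α-rule — add \lnot (\lnot a \to a), \lnot ((c \to c) \lor \lnot d).
        \lnot (\lnot a \to a): α-rule — add \lnot a, \lnot a.
        \lnot ((c \to c) \lor \lnot d): α-rule — add \lnot (c \to c), \lnot \lnot d.
        \lnot (c \to c): α-rule — add c, \lnot c.
        × closes — contains both c and \lnot c.
3 branches closed, 5 open.
An open branch gives a countermodel: a=1, e=1 (unmentioned atoms arbitrary); under it the original formula is false.

Not valid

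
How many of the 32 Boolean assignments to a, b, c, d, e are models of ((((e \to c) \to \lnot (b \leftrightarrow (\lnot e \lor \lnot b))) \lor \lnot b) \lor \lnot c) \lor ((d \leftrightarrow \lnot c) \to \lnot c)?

30

Initial set: {(((((e \to c) \to \lnot (b \leftrightarrow (\lnot e \lor \lnot b))) \lor \lnot b) \lor \lnot c) \lor ((d \leftrightarrow \lnot c) \to \lnot c))}.
(((((e \to c) \to \lnot (b \leftrightarrow (\lnot e \lor \lnot b))) \lor \lnot b) \lor \lnot c) \lor ((d \leftrightarrow \lnot c) \to \lnot c)): β-rule — branch into ((((e \to c) \to \lnot (b \leftrightarrow (\lnot e \lor \lnot b))) \lor \lnot b) \lor \lnot c)  //  ((d \leftrightarrow \lnot c) \to \lnot c).
  branch 1 (add ((((e \to c) \to \lnot (b \leftrightarrow (\lnot e \lor \lnot b))) \lor \lnot b) \lor \lnot c)):
    ((((e \to c) \to \lnot (b \leftrightarrow (\lnot e \lor \lnot b))) \lor \lnot b) \lor \lnot c): β-rule — branch into (((e \to c) \to \lnot (b \leftrightarrow (\lnot e \lor \lnot b))) \lor \lnot b)  //  \lnot c.
      branch 1.1 (add (((e \to c) \to \lnot (b \leftrightarrow (\lnot e \lor \lnot b))) \lor \lnot b)):
        (((e \to c) \to \lnot (b \leftrightarrow (\lnot e \lor \lnot b))) \lor \lnot b): β-rule — branch into ((e \to c) \to \lnot (b \leftrightarrow (\lnot e \lor \lnot b)))  //  \lnot b.
          branch 1.1.1 (add ((e \to c) \to \lnot (b \leftrightarrow (\lnot e \lor \lnot b)))):
            ((e \to c) \to \lnot (b \leftrightarrow (\lnot e \lor \lnot b))): β-rule — branch into \lnot (e \to c)  //  \lnot (b \leftrightarrow (\lnot e \lor \lnot b)).
              branch 1.1.1.1 (add \lnot (e \to c)):
                \lnot (e \to c): α-rule — add e, \lnot c.
                ○ open, literals {c=0, e=1}.
              branch 1.1.1.2 (add \lnot (b \leftrightarrow (\lnot e \lor \lnot b))):
                \lnot (b \leftrightarrow (\lnot e \lor \lnot b)): β-rule — branch into b, \lnot (\lnot e \lor \lnot b)  //  \lnot b, (\lnot e \lor \lnot b).
                  branch 1.1.1.2.1 (add b, \lnot (\lnot e \lor \lnot b)):
                    \lnot (\lnot e \lor \lnot b): α-rule — add \lnot \lnot e, \lnot \lnot b.
                    ○ open, literals {b=1, e=1}.
                  branch 1.1.1.2.2 (add \lnot b, (\lnot e \lor \lnot b)):
                    (\lnot e \lor \lnot b): β-rule — branch into \lnot e  //  \lnot b.
                      branch 1.1.1.2.2.1 (add \lnot e):
                        ○ open, literals {b=0, e=0}.
                      branch 1.1.1.2.2.2 (add \lnot b):
                        ○ open, literals {b=0}.
          branch 1.1.2 (add \lnot b):
            ○ open, literals {b=0}.
      branch 1.2 (add \lnot c):
        ○ open, literals {c=0}.
  branch 2 (add ((d \leftrightarrow \lnot c) \to \lnot c)):
    ((d \leftrightarrow \lnot c) \to \lnot c): β-rule — branch into \lnot (d \leftrightarrow \lnot c)  //  \lnot c.
      branch 2.1 (add \lnot (d \leftrightarrow \lnot c)):
        \lnot (d \leftrightarrow \lnot c): β-rule — branch into d, \lnot \lnot c  //  \lnot d, \lnot c.
          branch 2.1.1 (add d, \lnot \lnot c):
            ○ open, literals {c=1, d=1}.
          branch 2.1.2 (add \lnot d, \lnot c):
            ○ open, literals {c=0, d=0}.
      branch 2.2 (add \lnot c):
        ○ open, literals {c=0}.
0 branches closed, 9 open.
Each open branch fixes some atoms; the unmentioned ones are free. Counting distinct full assignments: branch {c=0, e=1} (a, b, d) contributes 8 new; branch {b=1, e=1} (a, c, d) contributes 4 new; branch {b=0, e=0} (a, c, d) contributes 8 new; branch {b=0} (a, c, d, e) contributes 4 new; branch {b=0} (a, c, d, e) contributes 0 new; branch {c=0} (a, b, d, e) contributes 4 new; branch {c=1, d=1} (a, b, e) contributes 2 new; branch {c=0, d=0} (a, b, e) contributes 0 new; branch {c=0} (a, b, d, e) contributes 0 new. Total: 30.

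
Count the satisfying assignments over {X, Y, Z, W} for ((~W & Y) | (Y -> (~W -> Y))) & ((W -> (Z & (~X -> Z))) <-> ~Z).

4

Initial set: {(((~W & Y) | (Y -> (~W -> Y))) & ((W -> (Z & (~X -> Z))) <-> ~Z))}.
(((~W & Y) | (Y -> (~W -> Y))) & ((W -> (Z & (~X -> Z))) <-> ~Z)): α-rule — add ((~W & Y) | (Y -> (~W -> Y))), ((W -> (Z & (~X -> Z))) <-> ~Z).
((~W & Y) | (Y -> (~W -> Y))): β-rule — branch into (~W & Y)  //  (Y -> (~W -> Y)).
  branch 1 (add (~W & Y)):
    (~W & Y): α-rule — add ~W, Y.
    ((W -> (Z & (~X -> Z))) <-> ~Z): β-rule — branch into (W -> (Z & (~X -> Z))), ~Z  //  ~(W -> (Z & (~X -> Z))), ~~Z.
      branch 1.1 (add (W -> (Z & (~X -> Z))), ~Z):
        (W -> (Z & (~X -> Z))): β-rule — branch into ~W  //  (Z & (~X -> Z)).
          branch 1.1.1 (add ~W):
            ○ open, literals {W=false, Y=true, Z=false}.
          branch 1.1.2 (add (Z & (~X -> Z))):
            (Z & (~X -> Z)): α-rule — add Z, (~X -> Z).
            × closes — contains both Z and ~Z.
      branch 1.2 (add ~(W -> (Z & (~X -> Z))), ~~Z):
        ~(W -> (Z & (~X -> Z))): α-rule — add W, ~(Z & (~X -> Z)).
        × closes — contains both W and ~W.
  branch 2 (add (Y -> (~W -> Y))):
    ((W -> (Z & (~X -> Z))) <-> ~Z): β-rule — branch into (W -> (Z & (~X -> Z))), ~Z  //  ~(W -> (Z & (~X -> Z))), ~~Z.
      branch 2.1 (add (W -> (Z & (~X -> Z))), ~Z):
        (Y -> (~W -> Y)): β-rule — branch into ~Y  //  (~W -> Y).
          branch 2.1.1 (add ~Y):
            (W -> (Z & (~X -> Z))): β-rule — branch into ~W  //  (Z & (~X -> Z)).
              branch 2.1.1.1 (add ~W):
                ○ open, literals {W=false, Y=false, Z=false}.
              branch 2.1.1.2 (add (Z & (~X -> Z))):
                (Z & (~X -> Z)): α-rule — add Z, (~X -> Z).
                × closes — contains both Z and ~Z.
          branch 2.1.2 (add (~W -> Y)):
            (W -> (Z & (~X -> Z))): β-rule — branch into ~W  //  (Z & (~X -> Z)).
              branch 2.1.2.1 (add ~W):
                (~W -> Y): β-rule — branch into ~~W  //  Y.
                  branch 2.1.2.1.1 (add ~~W):
                    × closes — contains both W and ~W.
                  branch 2.1.2.1.2 (add Y):
                    ○ open, literals {W=false, Y=true, Z=false}.
              branch 2.1.2.2 (add (Z & (~X -> Z))):
                (Z & (~X -> Z)): α-rule — add Z, (~X -> Z).
                × closes — contains both Z and ~Z.
      branch 2.2 (add ~(W -> (Z & (~X -> Z))), ~~Z):
        ~(W -> (Z & (~X -> Z))): α-rule — add W, ~(Z & (~X -> Z)).
        (Y -> (~W -> Y)): β-rule — branch into ~Y  //  (~W -> Y).
          branch 2.2.1 (add ~Y):
            ~(Z & (~X -> Z)): β-rule — branch into ~Z  //  ~(~X -> Z).
              branch 2.2.1.1 (add ~Z):
                × closes — contains both Z and ~Z.
              branch 2.2.1.2 (add ~(~X -> Z)):
                ~(~X -> Z): α-rule — add ~X, ~Z.
                × closes — contains both Z and ~Z.
          branch 2.2.2 (add (~W -> Y)):
            ~(Z & (~X -> Z)): β-rule — branch into ~Z  //  ~(~X -> Z).
              branch 2.2.2.1 (add ~Z):
                × closes — contains both Z and ~Z.
              branch 2.2.2.2 (add ~(~X -> Z)):
                ~(~X -> Z): α-rule — add ~X, ~Z.
                × closes — contains both Z and ~Z.
9 branches closed, 3 open.
Each open branch fixes some atoms; the unmentioned ones are free. Counting distinct full assignments: branch {W=false, Y=true, Z=false} (X) contributes 2 new; branch {W=false, Y=false, Z=false} (X) contributes 2 new; branch {W=false, Y=true, Z=false} (X) contributes 0 new. Total: 4.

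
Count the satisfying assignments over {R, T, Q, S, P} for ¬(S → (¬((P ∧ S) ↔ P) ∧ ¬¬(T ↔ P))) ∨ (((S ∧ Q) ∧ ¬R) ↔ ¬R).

24

Initial set: {(¬(S → (¬((P ∧ S) ↔ P) ∧ ¬¬(T ↔ P))) ∨ (((S ∧ Q) ∧ ¬R) ↔ ¬R))}.
(¬(S → (¬((P ∧ S) ↔ P) ∧ ¬¬(T ↔ P))) ∨ (((S ∧ Q) ∧ ¬R) ↔ ¬R)): β-rule — branch into ¬(S → (¬((P ∧ S) ↔ P) ∧ ¬¬(T ↔ P)))  //  (((S ∧ Q) ∧ ¬R) ↔ ¬R).
  branch 1 (add ¬(S → (¬((P ∧ S) ↔ P) ∧ ¬¬(T ↔ P)))):
    ¬(S → (¬((P ∧ S) ↔ P) ∧ ¬¬(T ↔ P))): α-rule — add S, ¬(¬((P ∧ S) ↔ P) ∧ ¬¬(T ↔ P)).
    ¬(¬((P ∧ S) ↔ P) ∧ ¬¬(T ↔ P)): β-rule — branch into ¬¬((P ∧ S) ↔ P)  //  ¬¬¬(T ↔ P).
      branch 1.1 (add ¬¬((P ∧ S) ↔ P)):
        ¬¬((P ∧ S) ↔ P): β-rule — branch into (P ∧ S), P  //  ¬(P ∧ S), ¬P.
          branch 1.1.1 (add (P ∧ S), P):
            (P ∧ S): α-rule — add P, S.
            ○ open, literals {P=true, S=true}.
          branch 1.1.2 (add ¬(P ∧ S), ¬P):
            ¬(P ∧ S): β-rule — branch into ¬P  //  ¬S.
              branch 1.1.2.1 (add ¬P):
                ○ open, literals {P=false, S=true}.
              branch 1.1.2.2 (add ¬S):
                × closes — contains both S and ¬S.
      branch 1.2 (add ¬¬¬(T ↔ P)):
        ¬¬¬(T ↔ P): drop double negation, giving ¬(T ↔ P).
        ¬(T ↔ P): β-rule — branch into T, ¬P  //  ¬T, P.
          branch 1.2.1 (add T, ¬P):
            ○ open, literals {P=false, S=true, T=true}.
          branch 1.2.2 (add ¬T, P):
            ○ open, literals {P=true, S=true, T=false}.
  branch 2 (add (((S ∧ Q) ∧ ¬R) ↔ ¬R)):
    (((S ∧ Q) ∧ ¬R) ↔ ¬R): β-rule — branch into ((S ∧ Q) ∧ ¬R), ¬R  //  ¬((S ∧ Q) ∧ ¬R), ¬¬R.
      branch 2.1 (add ((S ∧ Q) ∧ ¬R), ¬R):
        ((S ∧ Q) ∧ ¬R): α-rule — add (S ∧ Q), ¬R.
        (S ∧ Q): α-rule — add S, Q.
        ○ open, literals {Q=true, R=false, S=true}.
      branch 2.2 (add ¬((S ∧ Q) ∧ ¬R), ¬¬R):
        ¬((S ∧ Q) ∧ ¬R): β-rule — branch into ¬(S ∧ Q)  //  ¬¬R.
          branch 2.2.1 (add ¬(S ∧ Q)):
            ¬(S ∧ Q): β-rule — branch into ¬S  //  ¬Q.
              branch 2.2.1.1 (add ¬S):
                ○ open, literals {R=true, S=false}.
              branch 2.2.1.2 (add ¬Q):
                ○ open, literals {Q=false, R=true}.
          branch 2.2.2 (add ¬¬R):
            ○ open, literals {R=true}.
1 branch closed, 8 open.
Each open branch fixes some atoms; the unmentioned ones are free. Counting distinct full assignments: branch {P=true, S=true} (R, T, Q) contributes 8 new; branch {P=false, S=true} (R, T, Q) contributes 8 new; branch {P=false, S=true, T=true} (R, Q) contributes 0 new; branch {P=true, S=true, T=false} (R, Q) contributes 0 new; branch {Q=true, R=false, S=true} (T, P) contributes 0 new; branch {R=true, S=false} (T, Q, P) contributes 8 new; branch {Q=false, R=true} (T, S, P) contributes 0 new; branch {R=true} (T, Q, S, P) contributes 0 new. Total: 24.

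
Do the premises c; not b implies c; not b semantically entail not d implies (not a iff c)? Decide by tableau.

Initial set: {c; (not b implies c); not b; not (not d implies (not a iff c))}.
not (not d implies (not a iff c)): α-rule — add not d, not (not a iff c).
(not b implies c): β-rule — branch into not not b  //  c.
  branch 1 (add not not b):
    × closes — contains both b and not b.
  branch 2 (add c):
    not (not a iff c): β-rule — branch into not a, not c  //  not not a, c.
      branch 2.1 (add not a, not c):
        × closes — contains both c and not c.
      branch 2.2 (add not not a, c):
        ○ open, literals {a=T, b=F, c=T, d=F}.
2 branches closed, 1 open.
An open branch gives a countermodel: a=T, b=F, c=T, d=F (unmentioned atoms arbitrary); the premises hold there but the conclusion fails.

No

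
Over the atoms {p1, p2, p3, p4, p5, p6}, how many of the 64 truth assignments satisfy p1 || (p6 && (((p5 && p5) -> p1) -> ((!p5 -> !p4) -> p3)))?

Initial set: {(p1 || (p6 && (((p5 && p5) -> p1) -> ((!p5 -> !p4) -> p3))))}.
(p1 || (p6 && (((p5 && p5) -> p1) -> ((!p5 -> !p4) -> p3)))): β-rule — branch into p1  //  (p6 && (((p5 && p5) -> p1) -> ((!p5 -> !p4) -> p3))).
  branch 1 (add p1):
    ○ open, literals {p1=true}.
  branch 2 (add (p6 && (((p5 && p5) -> p1) -> ((!p5 -> !p4) -> p3)))):
    (p6 && (((p5 && p5) -> p1) -> ((!p5 -> !p4) -> p3))): α-rule — add p6, (((p5 && p5) -> p1) -> ((!p5 -> !p4) -> p3)).
    (((p5 && p5) -> p1) -> ((!p5 -> !p4) -> p3)): β-rule — branch into !((p5 && p5) -> p1)  //  ((!p5 -> !p4) -> p3).
      branch 2.1 (add !((p5 && p5) -> p1)):
        !((p5 && p5) -> p1): α-rule — add (p5 && p5), !p1.
        (p5 && p5): α-rule — add p5, p5.
        ○ open, literals {p1=false, p5=true, p6=true}.
      branch 2.2 (add ((!p5 -> !p4) -> p3)):
        ((!p5 -> !p4) -> p3): β-rule — branch into !(!p5 -> !p4)  //  p3.
          branch 2.2.1 (add !(!p5 -> !p4)):
            !(!p5 -> !p4): α-rule — add !p5, !!p4.
            ○ open, literals {p4=true, p5=false, p6=true}.
          branch 2.2.2 (add p3):
            ○ open, literals {p3=true, p6=true}.
0 branches closed, 4 open.
Each open branch fixes some atoms; the unmentioned ones are free. Counting distinct full assignments: branch {p1=true} (p2, p3, p4, p5, p6) contributes 32 new; branch {p1=false, p5=true, p6=true} (p2, p3, p4) contributes 8 new; branch {p4=true, p5=false, p6=true} (p1, p2, p3) contributes 4 new; branch {p3=true, p6=true} (p1, p2, p4, p5) contributes 2 new. Total: 46.

46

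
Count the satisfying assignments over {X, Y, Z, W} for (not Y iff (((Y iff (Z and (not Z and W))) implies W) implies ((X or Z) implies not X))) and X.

Initial set: {((not Y iff (((Y iff (Z and (not Z and W))) implies W) implies ((X or Z) implies not X))) and X)}.
((not Y iff (((Y iff (Z and (not Z and W))) implies W) implies ((X or Z) implies not X))) and X): α-rule — add (not Y iff (((Y iff (Z and (not Z and W))) implies W) implies ((X or Z) implies not X))), X.
(not Y iff (((Y iff (Z and (not Z and W))) implies W) implies ((X or Z) implies not X))): β-rule — branch into not Y, (((Y iff (Z and (not Z and W))) implies W) implies ((X or Z) implies not X))  //  not not Y, not (((Y iff (Z and (not Z and W))) implies W) implies ((X or Z) implies not X)).
  branch 1 (add not Y, (((Y iff (Z and (not Z and W))) implies W) implies ((X or Z) implies not X))):
    (((Y iff (Z and (not Z and W))) implies W) implies ((X or Z) implies not X)): β-rule — branch into not ((Y iff (Z and (not Z and W))) implies W)  //  ((X or Z) implies not X).
      branch 1.1 (add not ((Y iff (Z and (not Z and W))) implies W)):
        not ((Y iff (Z and (not Z and W))) implies W): α-rule — add (Y iff (Z and (not Z and W))), not W.
        (Y iff (Z and (not Z and W))): β-rule — branch into Y, (Z and (not Z and W))  //  not Y, not (Z and (not Z and W)).
          branch 1.1.1 (add Y, (Z and (not Z and W))):
            × closes — contains both Y and not Y.
          branch 1.1.2 (add not Y, not (Z and (not Z and W))):
            not (Z and (not Z and W)): β-rule — branch into not Z  //  not (not Z and W).
              branch 1.1.2.1 (add not Z):
                ○ open, literals {W=F, X=T, Y=F, Z=F}.
              branch 1.1.2.2 (add not (not Z and W)):
                not (not Z and W): β-rule — branch into not not Z  //  not W.
                  branch 1.1.2.2.1 (add not not Z):
                    ○ open, literals {W=F, X=T, Y=F, Z=T}.
                  branch 1.1.2.2.2 (add not W):
                    ○ open, literals {W=F, X=T, Y=F}.
      branch 1.2 (add ((X or Z) implies not X)):
        ((X or Z) implies not X): β-rule — branch into not (X or Z)  //  not X.
          branch 1.2.1 (add not (X or Z)):
            not (X or Z): α-rule — add not X, not Z.
            × closes — contains both X and not X.
          branch 1.2.2 (add not X):
            × closes — contains both X and not X.
  branch 2 (add not not Y, not (((Y iff (Z and (not Z and W))) implies W) implies ((X or Z) implies not X))):
    not (((Y iff (Z and (not Z and W))) implies W) implies ((X or Z) implies not X)): α-rule — add ((Y iff (Z and (not Z and W))) implies W), not ((X or Z) implies not X).
    not ((X or Z) implies not X): α-rule — add (X or Z), not not X.
    ((Y iff (Z and (not Z and W))) implies W): β-rule — branch into not (Y iff (Z and (not Z and W)))  //  W.
      branch 2.1 (add not (Y iff (Z and (not Z and W)))):
        (X or Z): β-rule — branch into X  //  Z.
          branch 2.1.1 (add X):
            not (Y iff (Z and (not Z and W))): β-rule — branch into Y, not (Z and (not Z and W))  //  not Y, (Z and (not Z and W)).
              branch 2.1.1.1 (add Y, not (Z and (not Z and W))):
                not (Z and (not Z and W)): β-rule — branch into not Z  //  not (not Z and W).
                  branch 2.1.1.1.1 (add not Z):
                    ○ open, literals {X=T, Y=T, Z=F}.
                  branch 2.1.1.1.2 (add not (not Z and W)):
                    not (not Z and W): β-rule — branch into not not Z  //  not W.
                      branch 2.1.1.1.2.1 (add not not Z):
                        ○ open, literals {X=T, Y=T, Z=T}.
                      branch 2.1.1.1.2.2 (add not W):
                        ○ open, literals {W=F, X=T, Y=T}.
              branch 2.1.1.2 (add not Y, (Z and (not Z and W))):
                × closes — contains both Y and not Y.
          branch 2.1.2 (add Z):
            not (Y iff (Z and (not Z and W))): β-rule — branch into Y, not (Z and (not Z and W))  //  not Y, (Z and (not Z and W)).
              branch 2.1.2.1 (add Y, not (Z and (not Z and W))):
                not (Z and (not Z and W)): β-rule — branch into not Z  //  not (not Z and W).
                  branch 2.1.2.1.1 (add not Z):
                    × closes — contains both Z and not Z.
                  branch 2.1.2.1.2 (add not (not Z and W)):
                    not (not Z and W): β-rule — branch into not not Z  //  not W.
                      branch 2.1.2.1.2.1 (add not not Z):
                        ○ open, literals {X=T, Y=T, Z=T}.
                      branch 2.1.2.1.2.2 (add not W):
                        ○ open, literals {W=F, X=T, Y=T, Z=T}.
              branch 2.1.2.2 (add not Y, (Z and (not Z and W))):
                × closes — contains both Y and not Y.
      branch 2.2 (add W):
        (X or Z): β-rule — branch into X  //  Z.
          branch 2.2.1 (add X):
            ○ open, literals {W=T, X=T, Y=T}.
          branch 2.2.2 (add Z):
            ○ open, literals {W=T, X=T, Y=T, Z=T}.
6 branches closed, 10 open.
Each open branch fixes some atoms; the unmentioned ones are free. Counting distinct full assignments: branch {W=F, X=T, Y=F, Z=F} (none free) contributes 1 new; branch {W=F, X=T, Y=F, Z=T} (none free) contributes 1 new; branch {W=F, X=T, Y=F} (Z) contributes 0 new; branch {X=T, Y=T, Z=F} (W) contributes 2 new; branch {X=T, Y=T, Z=T} (W) contributes 2 new; branch {W=F, X=T, Y=T} (Z) contributes 0 new; branch {X=T, Y=T, Z=T} (W) contributes 0 new; branch {W=F, X=T, Y=T, Z=T} (none free) contributes 0 new; branch {W=T, X=T, Y=T} (Z) contributes 0 new; branch {W=T, X=T, Y=T, Z=T} (none free) contributes 0 new. Total: 6.

6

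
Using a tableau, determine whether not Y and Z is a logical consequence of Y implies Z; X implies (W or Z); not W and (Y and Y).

Initial set: {(Y implies Z); (X implies (W or Z)); (not W and (Y and Y)); not (not Y and Z)}.
(not W and (Y and Y)): α-rule — add not W, (Y and Y).
(Y and Y): α-rule — add Y, Y.
(Y implies Z): β-rule — branch into not Y  //  Z.
  branch 1 (add not Y):
    × closes — contains both Y and not Y.
  branch 2 (add Z):
    (X implies (W or Z)): β-rule — branch into not X  //  (W or Z).
      branch 2.1 (add not X):
        not (not Y and Z): β-rule — branch into not not Y  //  not Z.
          branch 2.1.1 (add not not Y):
            ○ open, literals {W=F, X=F, Y=T, Z=T}.
          branch 2.1.2 (add not Z):
            × closes — contains both Z and not Z.
      branch 2.2 (add (W or Z)):
        not (not Y and Z): β-rule — branch into not not Y  //  not Z.
          branch 2.2.1 (add not not Y):
            (W or Z): β-rule — branch into W  //  Z.
              branch 2.2.1.1 (add W):
                × closes — contains both W and not W.
              branch 2.2.1.2 (add Z):
                ○ open, literals {W=F, Y=T, Z=T}.
          branch 2.2.2 (add not Z):
            × closes — contains both Z and not Z.
4 branches closed, 2 open.
An open branch gives a countermodel: W=F, X=F, Y=T, Z=T (unmentioned atoms arbitrary); the premises hold there but the conclusion fails.

No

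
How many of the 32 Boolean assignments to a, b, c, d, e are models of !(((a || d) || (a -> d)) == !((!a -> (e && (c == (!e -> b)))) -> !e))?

20

Initial set: {T !(((a || d) || (a -> d)) == !((!a -> (e && (c == (!e -> b)))) -> !e))}.
T !(((a || d) || (a -> d)) == !((!a -> (e && (c == (!e -> b)))) -> !e)): β-rule — branch into T ((a || d) || (a -> d)), F !((!a -> (e && (c == (!e -> b)))) -> !e)  //  F ((a || d) || (a -> d)), T !((!a -> (e && (c == (!e -> b)))) -> !e).
  branch 1 (add T ((a || d) || (a -> d)), F !((!a -> (e && (c == (!e -> b)))) -> !e)):
    T ((a || d) || (a -> d)): β-rule — branch into T (a || d)  //  T (a -> d).
      branch 1.1 (add T (a || d)):
        F !((!a -> (e && (c == (!e -> b)))) -> !e): β-rule — branch into F (!a -> (e && (c == (!e -> b))))  //  T !e.
          branch 1.1.1 (add F (!a -> (e && (c == (!e -> b))))):
            F (!a -> (e && (c == (!e -> b)))): α-rule — add T !a, F (e && (c == (!e -> b))).
            T (a || d): β-rule — branch into T a  //  T d.
              branch 1.1.1.1 (add T a):
                × closes — contains both a and !a.
              branch 1.1.1.2 (add T d):
                F (e && (c == (!e -> b))): β-rule — branch into F e  //  F (c == (!e -> b)).
                  branch 1.1.1.2.1 (add F e):
                    ○ open, literals {a=F, d=T, e=F}.
                  branch 1.1.1.2.2 (add F (c == (!e -> b))):
                    F (c == (!e -> b)): β-rule — branch into T c, F (!e -> b)  //  F c, T (!e -> b).
                      branch 1.1.1.2.2.1 (add T c, F (!e -> b)):
                        F (!e -> b): α-rule — add T !e, F b.
                        ○ open, literals {a=F, b=F, c=T, d=T, e=F}.
                      branch 1.1.1.2.2.2 (add F c, T (!e -> b)):
                        T (!e -> b): β-rule — branch into F !e  //  T b.
                          branch 1.1.1.2.2.2.1 (add F !e):
                            ○ open, literals {a=F, c=F, d=T, e=T}.
                          branch 1.1.1.2.2.2.2 (add T b):
                            ○ open, literals {a=F, b=T, c=F, d=T}.
          branch 1.1.2 (add T !e):
            T (a || d): β-rule — branch into T a  //  T d.
              branch 1.1.2.1 (add T a):
                ○ open, literals {a=T, e=F}.
              branch 1.1.2.2 (add T d):
                ○ open, literals {d=T, e=F}.
      branch 1.2 (add T (a -> d)):
        F !((!a -> (e && (c == (!e -> b)))) -> !e): β-rule — branch into F (!a -> (e && (c == (!e -> b))))  //  T !e.
          branch 1.2.1 (add F (!a -> (e && (c == (!e -> b))))):
            F (!a -> (e && (c == (!e -> b)))): α-rule — add T !a, F (e && (c == (!e -> b))).
            T (a -> d): β-rule — branch into F a  //  T d.
              branch 1.2.1.1 (add F a):
                F (e && (c == (!e -> b))): β-rule — branch into F e  //  F (c == (!e -> b)).
                  branch 1.2.1.1.1 (add F e):
                    ○ open, literals {a=F, e=F}.
                  branch 1.2.1.1.2 (add F (c == (!e -> b))):
                    F (c == (!e -> b)): β-rule — branch into T c, F (!e -> b)  //  F c, T (!e -> b).
                      branch 1.2.1.1.2.1 (add T c, F (!e -> b)):
                        F (!e -> b): α-rule — add T !e, F b.
                        ○ open, literals {a=F, b=F, c=T, e=F}.
                      branch 1.2.1.1.2.2 (add F c, T (!e -> b)):
                        T (!e -> b): β-rule — branch into F !e  //  T b.
                          branch 1.2.1.1.2.2.1 (add F !e):
                            ○ open, literals {a=F, c=F, e=T}.
                          branch 1.2.1.1.2.2.2 (add T b):
                            ○ open, literals {a=F, b=T, c=F}.
              branch 1.2.1.2 (add T d):
                F (e && (c == (!e -> b))): β-rule — branch into F e  //  F (c == (!e -> b)).
                  branch 1.2.1.2.1 (add F e):
                    ○ open, literals {a=F, d=T, e=F}.
                  branch 1.2.1.2.2 (add F (c == (!e -> b))):
                    F (c == (!e -> b)): β-rule — branch into T c, F (!e -> b)  //  F c, T (!e -> b).
                      branch 1.2.1.2.2.1 (add T c, F (!e -> b)):
                        F (!e -> b): α-rule — add T !e, F b.
                        ○ open, literals {a=F, b=F, c=T, d=T, e=F}.
                      branch 1.2.1.2.2.2 (add F c, T (!e -> b)):
                        T (!e -> b): β-rule — branch into F !e  //  T b.
                          branch 1.2.1.2.2.2.1 (add F !e):
                            ○ open, literals {a=F, c=F, d=T, e=T}.
                          branch 1.2.1.2.2.2.2 (add T b):
                            ○ open, literals {a=F, b=T, c=F, d=T}.
          branch 1.2.2 (add T !e):
            T (a -> d): β-rule — branch into F a  //  T d.
              branch 1.2.2.1 (add F a):
                ○ open, literals {a=F, e=F}.
              branch 1.2.2.2 (add T d):
                ○ open, literals {d=T, e=F}.
  branch 2 (add F ((a || d) || (a -> d)), T !((!a -> (e && (c == (!e -> b)))) -> !e)):
    F ((a || d) || (a -> d)): α-rule — add F (a || d), F (a -> d).
    T !((!a -> (e && (c == (!e -> b)))) -> !e): α-rule — add T (!a -> (e && (c == (!e -> b)))), F !e.
    F (a || d): α-rule — add F a, F d.
    F (a -> d): α-rule — add T a, F d.
    × closes — contains both a and !a.
2 branches closed, 16 open.
Each open branch fixes some atoms; the unmentioned ones are free. Counting distinct full assignments: branch {a=F, d=T, e=F} (b, c) contributes 4 new; branch {a=F, b=F, c=T, d=T, e=F} (none free) contributes 0 new; branch {a=F, c=F, d=T, e=T} (b) contributes 2 new; branch {a=F, b=T, c=F, d=T} (e) contributes 0 new; branch {a=T, e=F} (b, c, d) contributes 8 new; branch {d=T, e=F} (a, b, c) contributes 0 new; branch {a=F, e=F} (b, c, d) contributes 4 new; branch {a=F, b=F, c=T, e=F} (d) contributes 0 new; branch {a=F, c=F, e=T} (b, d) contributes 2 new; branch {a=F, b=T, c=F} (d, e) contributes 0 new; branch {a=F, d=T, e=F} (b, c) contributes 0 new; branch {a=F, b=F, c=T, d=T, e=F} (none free) contributes 0 new; branch {a=F, c=F, d=T, e=T} (b) contributes 0 new; branch {a=F, b=T, c=F, d=T} (e) contributes 0 new; branch {a=F, e=F} (b, c, d) contributes 0 new; branch {d=T, e=F} (a, b, c) contributes 0 new. Total: 20.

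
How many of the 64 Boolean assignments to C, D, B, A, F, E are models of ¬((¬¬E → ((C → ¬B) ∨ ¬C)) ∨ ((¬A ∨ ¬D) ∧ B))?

Initial set: {¬((¬¬E → ((C → ¬B) ∨ ¬C)) ∨ ((¬A ∨ ¬D) ∧ B))}.
¬((¬¬E → ((C → ¬B) ∨ ¬C)) ∨ ((¬A ∨ ¬D) ∧ B)): α-rule — add ¬(¬¬E → ((C → ¬B) ∨ ¬C)), ¬((¬A ∨ ¬D) ∧ B).
¬(¬¬E → ((C → ¬B) ∨ ¬C)): α-rule — add ¬¬E, ¬((C → ¬B) ∨ ¬C).
¬¬E: drop double negation, giving E.
¬((C → ¬B) ∨ ¬C): α-rule — add ¬(C → ¬B), ¬¬C.
¬(C → ¬B): α-rule — add C, ¬¬B.
¬((¬A ∨ ¬D) ∧ B): β-rule — branch into ¬(¬A ∨ ¬D)  //  ¬B.
  branch 1 (add ¬(¬A ∨ ¬D)):
    ¬(¬A ∨ ¬D): α-rule — add ¬¬A, ¬¬D.
    ○ open, literals {A=T, B=T, C=T, D=T, E=T}.
  branch 2 (add ¬B):
    × closes — contains both B and ¬B.
1 branch closed, 1 open.
Each open branch fixes some atoms; the unmentioned ones are free. Counting distinct full assignments: branch {A=T, B=T, C=T, D=T, E=T} (F) contributes 2 new. Total: 2.

2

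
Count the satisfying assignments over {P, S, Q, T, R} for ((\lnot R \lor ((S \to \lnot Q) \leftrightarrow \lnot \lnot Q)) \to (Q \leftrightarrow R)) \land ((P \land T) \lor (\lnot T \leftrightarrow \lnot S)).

15

Initial set: {(((\lnot R \lor ((S \to \lnot Q) \leftrightarrow \lnot \lnot Q)) \to (Q \leftrightarrow R)) \land ((P \land T) \lor (\lnot T \leftrightarrow \lnot S)))}.
(((\lnot R \lor ((S \to \lnot Q) \leftrightarrow \lnot \lnot Q)) \to (Q \leftrightarrow R)) \land ((P \land T) \lor (\lnot T \leftrightarrow \lnot S))): α-rule — add ((\lnot R \lor ((S \to \lnot Q) \leftrightarrow \lnot \lnot Q)) \to (Q \leftrightarrow R)), ((P \land T) \lor (\lnot T \leftrightarrow \lnot S)).
((\lnot R \lor ((S \to \lnot Q) \leftrightarrow \lnot \lnot Q)) \to (Q \leftrightarrow R)): β-rule — branch into \lnot (\lnot R \lor ((S \to \lnot Q) \leftrightarrow \lnot \lnot Q))  //  (Q \leftrightarrow R).
  branch 1 (add \lnot (\lnot R \lor ((S \to \lnot Q) \leftrightarrow \lnot \lnot Q))):
    \lnot (\lnot R \lor ((S \to \lnot Q) \leftrightarrow \lnot \lnot Q)): α-rule — add \lnot \lnot R, \lnot ((S \to \lnot Q) \leftrightarrow \lnot \lnot Q).
    ((P \land T) \lor (\lnot T \leftrightarrow \lnot S)): β-rule — branch into (P \land T)  //  (\lnot T \leftrightarrow \lnot S).
      branch 1.1 (add (P \land T)):
        (P \land T): α-rule — add P, T.
        \lnot ((S \to \lnot Q) \leftrightarrow \lnot \lnot Q): β-rule — branch into (S \to \lnot Q), \lnot \lnot \lnot Q  //  \lnot (S \to \lnot Q), \lnot \lnot Q.
          branch 1.1.1 (add (S \to \lnot Q), \lnot \lnot \lnot Q):
            \lnot \lnot \lnot Q: drop double negation, giving \lnot Q.
            (S \to \lnot Q): β-rule — branch into \lnot S  //  \lnot Q.
              branch 1.1.1.1 (add \lnot S):
                ○ open, literals {P=true, Q=false, R=true, S=false, T=true}.
              branch 1.1.1.2 (add \lnot Q):
                ○ open, literals {P=true, Q=false, R=true, T=true}.
          branch 1.1.2 (add \lnot (S \to \lnot Q), \lnot \lnot Q):
            \lnot (S \to \lnot Q): α-rule — add S, \lnot \lnot Q.
            \lnot \lnot Q: drop double negation, giving Q.
            ○ open, literals {P=true, Q=true, R=true, S=true, T=true}.
      branch 1.2 (add (\lnot T \leftrightarrow \lnot S)):
        \lnot ((S \to \lnot Q) \leftrightarrow \lnot \lnot Q): β-rule — branch into (S \to \lnot Q), \lnot \lnot \lnot Q  //  \lnot (S \to \lnot Q), \lnot \lnot Q.
          branch 1.2.1 (add (S \to \lnot Q), \lnot \lnot \lnot Q):
            \lnot \lnot \lnot Q: drop double negation, giving \lnot Q.
            (\lnot T \leftrightarrow \lnot S): β-rule — branch into \lnot T, \lnot S  //  \lnot \lnot T, \lnot \lnot S.
              branch 1.2.1.1 (add \lnot T, \lnot S):
                (S \to \lnot Q): β-rule — branch into \lnot S  //  \lnot Q.
                  branch 1.2.1.1.1 (add \lnot S):
                    ○ open, literals {Q=false, R=true, S=false, T=false}.
                  branch 1.2.1.1.2 (add \lnot Q):
                    ○ open, literals {Q=false, R=true, S=false, T=false}.
              branch 1.2.1.2 (add \lnot \lnot T, \lnot \lnot S):
                (S \to \lnot Q): β-rule — branch into \lnot S  //  \lnot Q.
                  branch 1.2.1.2.1 (add \lnot S):
                    × closes — contains both S and \lnot S.
                  branch 1.2.1.2.2 (add \lnot Q):
                    ○ open, literals {Q=false, R=true, S=true, T=true}.
          branch 1.2.2 (add \lnot (S \to \lnot Q), \lnot \lnot Q):
            \lnot (S \to \lnot Q): α-rule — add S, \lnot \lnot Q.
            \lnot \lnot Q: drop double negation, giving Q.
            (\lnot T \leftrightarrow \lnot S): β-rule — branch into \lnot T, \lnot S  //  \lnot \lnot T, \lnot \lnot S.
              branch 1.2.2.1 (add \lnot T, \lnot S):
                × closes — contains both S and \lnot S.
              branch 1.2.2.2 (add \lnot \lnot T, \lnot \lnot S):
                ○ open, literals {Q=true, R=true, S=true, T=true}.
  branch 2 (add (Q \leftrightarrow R)):
    ((P \land T) \lor (\lnot T \leftrightarrow \lnot S)): β-rule — branch into (P \land T)  //  (\lnot T \leftrightarrow \lnot S).
      branch 2.1 (add (P \land T)):
        (P \land T): α-rule — add P, T.
        (Q \leftrightarrow R): β-rule — branch into Q, R  //  \lnot Q, \lnot R.
          branch 2.1.1 (add Q, R):
            ○ open, literals {P=true, Q=true, R=true, T=true}.
          branch 2.1.2 (add \lnot Q, \lnot R):
            ○ open, literals {P=true, Q=false, R=false, T=true}.
      branch 2.2 (add (\lnot T \leftrightarrow \lnot S)):
        (Q \leftrightarrow R): β-rule — branch into Q, R  //  \lnot Q, \lnot R.
          branch 2.2.1 (add Q, R):
            (\lnot T \leftrightarrow \lnot S): β-rule — branch into \lnot T, \lnot S  //  \lnot \lnot T, \lnot \lnot S.
              branch 2.2.1.1 (add \lnot T, \lnot S):
                ○ open, literals {Q=true, R=true, S=false, T=false}.
              branch 2.2.1.2 (add \lnot \lnot T, \lnot \lnot S):
                ○ open, literals {Q=true, R=true, S=true, T=true}.
          branch 2.2.2 (add \lnot Q, \lnot R):
            (\lnot T \leftrightarrow \lnot S): β-rule — branch into \lnot T, \lnot S  //  \lnot \lnot T, \lnot \lnot S.
              branch 2.2.2.1 (add \lnot T, \lnot S):
                ○ open, literals {Q=false, R=false, S=false, T=false}.
              branch 2.2.2.2 (add \lnot \lnot T, \lnot \lnot S):
                ○ open, literals {Q=false, R=false, S=true, T=true}.
2 branches closed, 13 open.
Each open branch fixes some atoms; the unmentioned ones are free. Counting distinct full assignments: branch {P=true, Q=false, R=true, S=false, T=true} (none free) contributes 1 new; branch {P=true, Q=false, R=true, T=true} (S) contributes 1 new; branch {P=true, Q=true, R=true, S=true, T=true} (none free) contributes 1 new; branch {Q=false, R=true, S=false, T=false} (P) contributes 2 new; branch {Q=false, R=true, S=false, T=false} (P) contributes 0 new; branch {Q=false, R=true, S=true, T=true} (P) contributes 1 new; branch {Q=true, R=true, S=true, T=true} (P) contributes 1 new; branch {P=true, Q=true, R=true, T=true} (S) contributes 1 new; branch {P=true, Q=false, R=false, T=true} (S) contributes 2 new; branch {Q=true, R=true, S=false, T=false} (P) contributes 2 new; branch {Q=true, R=true, S=true, T=true} (P) contributes 0 new; branch {Q=false, R=false, S=false, T=false} (P) contributes 2 new; branch {Q=false, R=false, S=true, T=true} (P) contributes 1 new. Total: 15.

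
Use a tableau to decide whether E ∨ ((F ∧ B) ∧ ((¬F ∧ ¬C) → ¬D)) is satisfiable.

Initial set: {(E ∨ ((F ∧ B) ∧ ((¬F ∧ ¬C) → ¬D)))}.
(E ∨ ((F ∧ B) ∧ ((¬F ∧ ¬C) → ¬D))): β-rule — branch into E  //  ((F ∧ B) ∧ ((¬F ∧ ¬C) → ¬D)).
  branch 1 (add E):
    ○ open, literals {E=T}.
  branch 2 (add ((F ∧ B) ∧ ((¬F ∧ ¬C) → ¬D))):
    ((F ∧ B) ∧ ((¬F ∧ ¬C) → ¬D)): α-rule — add (F ∧ B), ((¬F ∧ ¬C) → ¬D).
    (F ∧ B): α-rule — add F, B.
    ((¬F ∧ ¬C) → ¬D): β-rule — branch into ¬(¬F ∧ ¬C)  //  ¬D.
      branch 2.1 (add ¬(¬F ∧ ¬C)):
        ¬(¬F ∧ ¬C): β-rule — branch into ¬¬F  //  ¬¬C.
          branch 2.1.1 (add ¬¬F):
            ○ open, literals {B=T, F=T}.
          branch 2.1.2 (add ¬¬C):
            ○ open, literals {B=T, C=T, F=T}.
      branch 2.2 (add ¬D):
        ○ open, literals {B=T, D=F, F=T}.
0 branches closed, 4 open.
An open branch gives a satisfying assignment: E=T.

Satisfiable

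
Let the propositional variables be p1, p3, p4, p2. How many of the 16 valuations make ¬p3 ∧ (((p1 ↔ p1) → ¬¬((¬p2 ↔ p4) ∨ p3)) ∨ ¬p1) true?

Initial set: {(¬p3 ∧ (((p1 ↔ p1) → ¬¬((¬p2 ↔ p4) ∨ p3)) ∨ ¬p1))}.
(¬p3 ∧ (((p1 ↔ p1) → ¬¬((¬p2 ↔ p4) ∨ p3)) ∨ ¬p1)): α-rule — add ¬p3, (((p1 ↔ p1) → ¬¬((¬p2 ↔ p4) ∨ p3)) ∨ ¬p1).
(((p1 ↔ p1) → ¬¬((¬p2 ↔ p4) ∨ p3)) ∨ ¬p1): β-rule — branch into ((p1 ↔ p1) → ¬¬((¬p2 ↔ p4) ∨ p3))  //  ¬p1.
  branch 1 (add ((p1 ↔ p1) → ¬¬((¬p2 ↔ p4) ∨ p3))):
    ((p1 ↔ p1) → ¬¬((¬p2 ↔ p4) ∨ p3)): β-rule — branch into ¬(p1 ↔ p1)  //  ¬¬((¬p2 ↔ p4) ∨ p3).
      branch 1.1 (add ¬(p1 ↔ p1)):
        ¬(p1 ↔ p1): β-rule — branch into p1, ¬p1  //  ¬p1, p1.
          branch 1.1.1 (add p1, ¬p1):
            × closes — contains both p1 and ¬p1.
          branch 1.1.2 (add ¬p1, p1):
            × closes — contains both p1 and ¬p1.
      branch 1.2 (add ¬¬((¬p2 ↔ p4) ∨ p3)):
        ¬¬((¬p2 ↔ p4) ∨ p3): drop double negation, giving ((¬p2 ↔ p4) ∨ p3).
        ((¬p2 ↔ p4) ∨ p3): β-rule — branch into (¬p2 ↔ p4)  //  p3.
          branch 1.2.1 (add (¬p2 ↔ p4)):
            (¬p2 ↔ p4): β-rule — branch into ¬p2, p4  //  ¬¬p2, ¬p4.
              branch 1.2.1.1 (add ¬p2, p4):
                ○ open, literals {p2=false, p3=false, p4=true}.
              branch 1.2.1.2 (add ¬¬p2, ¬p4):
                ○ open, literals {p2=true, p3=false, p4=false}.
          branch 1.2.2 (add p3):
            × closes — contains both p3 and ¬p3.
  branch 2 (add ¬p1):
    ○ open, literals {p1=false, p3=false}.
3 branches closed, 3 open.
Each open branch fixes some atoms; the unmentioned ones are free. Counting distinct full assignments: branch {p2=false, p3=false, p4=true} (p1) contributes 2 new; branch {p2=true, p3=false, p4=false} (p1) contributes 2 new; branch {p1=false, p3=false} (p4, p2) contributes 2 new. Total: 6.

6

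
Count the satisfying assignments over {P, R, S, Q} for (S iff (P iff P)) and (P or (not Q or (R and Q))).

Initial set: {((S iff (P iff P)) and (P or (not Q or (R and Q))))}.
((S iff (P iff P)) and (P or (not Q or (R and Q)))): α-rule — add (S iff (P iff P)), (P or (not Q or (R and Q))).
(S iff (P iff P)): β-rule — branch into S, (P iff P)  //  not S, not (P iff P).
  branch 1 (add S, (P iff P)):
    (P or (not Q or (R and Q))): β-rule — branch into P  //  (not Q or (R and Q)).
      branch 1.1 (add P):
        (P iff P): β-rule — branch into P, P  //  not P, not P.
          branch 1.1.1 (add P, P):
            ○ open, literals {P=true, S=true}.
          branch 1.1.2 (add not P, not P):
            × closes — contains both P and not P.
      branch 1.2 (add (not Q or (R and Q))):
        (P iff P): β-rule — branch into P, P  //  not P, not P.
          branch 1.2.1 (add P, P):
            (not Q or (R and Q)): β-rule — branch into not Q  //  (R and Q).
              branch 1.2.1.1 (add not Q):
                ○ open, literals {P=true, Q=false, S=true}.
              branch 1.2.1.2 (add (R and Q)):
                (R and Q): α-rule — add R, Q.
                ○ open, literals {P=true, Q=true, R=true, S=true}.
          branch 1.2.2 (add not P, not P):
            (not Q or (R and Q)): β-rule — branch into not Q  //  (R and Q).
              branch 1.2.2.1 (add not Q):
                ○ open, literals {P=false, Q=false, S=true}.
              branch 1.2.2.2 (add (R and Q)):
                (R and Q): α-rule — add R, Q.
                ○ open, literals {P=false, Q=true, R=true, S=true}.
  branch 2 (add not S, not (P iff P)):
    (P or (not Q or (R and Q))): β-rule — branch into P  //  (not Q or (R and Q)).
      branch 2.1 (add P):
        not (P iff P): β-rule — branch into P, not P  //  not P, P.
          branch 2.1.1 (add P, not P):
            × closes — contains both P and not P.
          branch 2.1.2 (add not P, P):
            × closes — contains both P and not P.
      branch 2.2 (add (not Q or (R and Q))):
        not (P iff P): β-rule — branch into P, not P  //  not P, P.
          branch 2.2.1 (add P, not P):
            × closes — contains both P and not P.
          branch 2.2.2 (add not P, P):
            × closes — contains both P and not P.
5 branches closed, 5 open.
Each open branch fixes some atoms; the unmentioned ones are free. Counting distinct full assignments: branch {P=true, S=true} (R, Q) contributes 4 new; branch {P=true, Q=false, S=true} (R) contributes 0 new; branch {P=true, Q=true, R=true, S=true} (none free) contributes 0 new; branch {P=false, Q=false, S=true} (R) contributes 2 new; branch {P=false, Q=true, R=true, S=true} (none free) contributes 1 new. Total: 7.

7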